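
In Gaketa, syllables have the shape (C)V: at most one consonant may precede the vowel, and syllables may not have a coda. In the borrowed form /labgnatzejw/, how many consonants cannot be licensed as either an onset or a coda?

5

The consonants /b/, /g/, /t/, /j/, /w/ cannot be parsed into a legal (C)V syllable (no codas are permitted; onsets are limited to one consonant).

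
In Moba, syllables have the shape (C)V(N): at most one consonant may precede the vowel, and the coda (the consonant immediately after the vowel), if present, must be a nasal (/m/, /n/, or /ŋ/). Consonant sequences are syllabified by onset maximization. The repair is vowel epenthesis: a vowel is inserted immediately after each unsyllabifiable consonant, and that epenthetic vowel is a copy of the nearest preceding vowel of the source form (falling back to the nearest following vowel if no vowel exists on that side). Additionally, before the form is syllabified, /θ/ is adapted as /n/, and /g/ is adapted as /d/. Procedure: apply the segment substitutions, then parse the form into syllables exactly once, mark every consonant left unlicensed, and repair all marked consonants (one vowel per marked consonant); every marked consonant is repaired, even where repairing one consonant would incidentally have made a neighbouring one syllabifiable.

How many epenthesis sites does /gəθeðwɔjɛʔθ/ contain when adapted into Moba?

After substitution the input is /dəneðwɔjɛʔn/.
The unsyllabifiable consonants are /ð/, /ʔ/, /n/; each receives one epenthetic vowel.

3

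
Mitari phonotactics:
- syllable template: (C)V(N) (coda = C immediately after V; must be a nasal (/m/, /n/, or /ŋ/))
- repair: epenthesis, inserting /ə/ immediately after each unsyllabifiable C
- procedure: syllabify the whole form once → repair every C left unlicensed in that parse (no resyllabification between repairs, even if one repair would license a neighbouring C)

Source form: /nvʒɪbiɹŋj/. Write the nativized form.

nəvəʒɪbiɹəŋəjə

The consonants /n/, /v/, /ɹ/, /ŋ/, /j/ cannot be parsed into a legal (C)V(N) syllable (only a nasal (/m/, /n/, or /ŋ/) is licensed in coda position; onsets are limited to one consonant).
Inserting the epenthetic vowel yields /n/ → /nə/, /v/ → /və/, /ɹ/ → /ɹə/, /ŋ/ → /ŋə/, /j/ → /jə/.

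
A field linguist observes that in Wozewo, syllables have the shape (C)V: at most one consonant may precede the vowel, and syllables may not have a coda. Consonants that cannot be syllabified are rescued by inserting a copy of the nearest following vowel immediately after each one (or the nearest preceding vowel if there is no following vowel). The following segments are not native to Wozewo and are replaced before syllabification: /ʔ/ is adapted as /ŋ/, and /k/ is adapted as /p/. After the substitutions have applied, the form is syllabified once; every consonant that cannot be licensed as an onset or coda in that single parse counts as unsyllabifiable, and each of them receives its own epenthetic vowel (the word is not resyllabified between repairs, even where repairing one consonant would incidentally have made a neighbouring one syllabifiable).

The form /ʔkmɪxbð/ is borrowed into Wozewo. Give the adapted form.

ŋɪpɪmɪxɪbɪðɪ

Substitution: /ʔ/ → /ŋ/, /k/ → /p/, giving /ŋpmɪxbð/.
Syllabifying with onset maximization leaves /ŋ/, /p/, /x/, /b/, /ð/ stranded (no codas are permitted; onsets are limited to one consonant).
Inserting the epenthetic vowel yields /ŋ/ → /ŋɪ/, /p/ → /pɪ/, /x/ → /xɪ/, /b/ → /bɪ/, /ð/ → /ðɪ/.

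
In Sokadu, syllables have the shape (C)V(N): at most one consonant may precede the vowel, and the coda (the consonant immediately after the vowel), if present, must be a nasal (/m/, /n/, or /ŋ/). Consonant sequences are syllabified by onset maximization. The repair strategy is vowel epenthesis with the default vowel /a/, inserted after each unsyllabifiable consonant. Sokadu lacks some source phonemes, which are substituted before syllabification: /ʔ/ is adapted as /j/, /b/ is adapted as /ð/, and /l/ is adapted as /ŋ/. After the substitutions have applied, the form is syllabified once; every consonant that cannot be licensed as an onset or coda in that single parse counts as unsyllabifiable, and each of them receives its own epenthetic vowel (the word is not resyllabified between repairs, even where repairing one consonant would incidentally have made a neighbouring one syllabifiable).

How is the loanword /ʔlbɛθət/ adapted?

jaŋaðɛθəta

Substitution: /ʔ/ → /j/, /l/ → /ŋ/, /b/ → /ð/, giving /jŋðɛθət/.
The consonants /j/, /ŋ/, /t/ cannot be parsed into a legal (C)V(N) syllable (only a nasal (/m/, /n/, or /ŋ/) is licensed in coda position; onsets are limited to one consonant).
Epenthesis after each stranded consonant: /j/ → /ja/, /ŋ/ → /ŋa/, /t/ → /ta/.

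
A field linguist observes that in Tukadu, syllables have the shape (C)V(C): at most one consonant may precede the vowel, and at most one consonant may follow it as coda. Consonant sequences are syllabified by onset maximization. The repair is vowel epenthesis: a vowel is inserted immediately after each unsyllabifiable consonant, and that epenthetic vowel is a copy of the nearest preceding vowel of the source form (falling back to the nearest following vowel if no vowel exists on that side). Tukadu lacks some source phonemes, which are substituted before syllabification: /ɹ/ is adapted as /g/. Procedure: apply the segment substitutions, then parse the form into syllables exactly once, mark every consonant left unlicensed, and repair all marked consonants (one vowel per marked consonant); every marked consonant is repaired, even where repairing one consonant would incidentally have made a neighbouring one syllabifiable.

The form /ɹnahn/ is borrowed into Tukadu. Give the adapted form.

Substitution: /ɹ/ → /g/, giving /gnahn/.
Syllabifying with onset maximization leaves /g/, /n/ stranded (at most one coda consonant is licensed; onsets are limited to one consonant).
Epenthesis after each stranded consonant: /g/ → /ga/, /n/ → /na/.

ganahna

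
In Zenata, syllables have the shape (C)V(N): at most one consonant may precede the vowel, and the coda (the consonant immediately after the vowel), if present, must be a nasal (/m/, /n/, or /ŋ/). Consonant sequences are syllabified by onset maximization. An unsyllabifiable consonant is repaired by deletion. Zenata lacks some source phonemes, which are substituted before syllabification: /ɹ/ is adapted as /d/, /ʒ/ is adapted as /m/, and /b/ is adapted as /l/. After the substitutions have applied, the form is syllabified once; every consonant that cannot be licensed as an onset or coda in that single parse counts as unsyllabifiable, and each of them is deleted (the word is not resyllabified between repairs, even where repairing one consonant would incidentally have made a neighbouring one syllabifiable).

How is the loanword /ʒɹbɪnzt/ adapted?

Substitution: /ʒ/ → /m/, /ɹ/ → /d/, /b/ → /l/, giving /mdlɪnzt/.
Under (C)V(N), the unsyllabifiable consonants are /m/, /d/, /z/, /t/ (only a nasal (/m/, /n/, or /ŋ/) is licensed in coda position; onsets are limited to one consonant).
Deleting the stranded consonants removes /m/, /d/, /z/, /t/.

lɪn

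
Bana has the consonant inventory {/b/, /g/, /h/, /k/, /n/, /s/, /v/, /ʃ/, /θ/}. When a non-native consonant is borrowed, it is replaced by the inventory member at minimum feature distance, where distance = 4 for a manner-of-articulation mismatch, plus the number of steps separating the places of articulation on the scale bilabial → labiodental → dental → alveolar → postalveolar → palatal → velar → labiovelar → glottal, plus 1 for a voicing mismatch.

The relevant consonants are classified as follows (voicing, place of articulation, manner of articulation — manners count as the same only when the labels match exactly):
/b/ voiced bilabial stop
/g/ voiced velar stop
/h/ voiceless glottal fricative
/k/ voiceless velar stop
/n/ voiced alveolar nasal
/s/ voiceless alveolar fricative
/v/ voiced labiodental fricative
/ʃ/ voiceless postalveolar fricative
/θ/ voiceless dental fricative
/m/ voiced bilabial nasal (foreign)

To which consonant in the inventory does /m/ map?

/n/ is closest: same manner (nasal), place distance 3 (bilabial→alveolar), same voicing; total 3. Next closest is /b/ at distance 4.

n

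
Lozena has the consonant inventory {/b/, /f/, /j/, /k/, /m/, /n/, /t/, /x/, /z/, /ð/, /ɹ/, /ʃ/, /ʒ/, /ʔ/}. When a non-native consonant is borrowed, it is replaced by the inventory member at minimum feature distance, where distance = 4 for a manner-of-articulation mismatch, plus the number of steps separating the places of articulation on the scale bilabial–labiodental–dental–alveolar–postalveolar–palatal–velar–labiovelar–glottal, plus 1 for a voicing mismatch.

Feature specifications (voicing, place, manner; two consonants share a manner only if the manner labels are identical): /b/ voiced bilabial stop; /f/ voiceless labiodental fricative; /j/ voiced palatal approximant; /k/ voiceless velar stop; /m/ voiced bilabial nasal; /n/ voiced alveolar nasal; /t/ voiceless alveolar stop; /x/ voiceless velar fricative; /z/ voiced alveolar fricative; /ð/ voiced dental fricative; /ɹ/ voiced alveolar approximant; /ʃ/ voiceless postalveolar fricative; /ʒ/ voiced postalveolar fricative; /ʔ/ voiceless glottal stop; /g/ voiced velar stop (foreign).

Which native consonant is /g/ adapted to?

k

/k/ is closest: same manner (stop), place distance 0 (velar→velar), voicing differs (+1); total 1. Next closest is /ʔ/ at distance 3.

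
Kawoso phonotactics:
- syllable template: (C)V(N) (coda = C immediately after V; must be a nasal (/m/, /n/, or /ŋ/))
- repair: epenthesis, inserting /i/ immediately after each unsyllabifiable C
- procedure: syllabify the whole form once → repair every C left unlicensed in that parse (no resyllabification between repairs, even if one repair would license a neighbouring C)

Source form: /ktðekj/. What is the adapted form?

Syllabifying with onset maximization leaves /k/, /t/, /k/, /j/ stranded (only a nasal (/m/, /n/, or /ŋ/) is licensed in coda position; onsets are limited to one consonant).
Each unlicensed consonant becomes the onset of a new syllable: /k/ → /ki/, /t/ → /ti/, /k/ → /ki/, /j/ → /ji/.

kitiðekiji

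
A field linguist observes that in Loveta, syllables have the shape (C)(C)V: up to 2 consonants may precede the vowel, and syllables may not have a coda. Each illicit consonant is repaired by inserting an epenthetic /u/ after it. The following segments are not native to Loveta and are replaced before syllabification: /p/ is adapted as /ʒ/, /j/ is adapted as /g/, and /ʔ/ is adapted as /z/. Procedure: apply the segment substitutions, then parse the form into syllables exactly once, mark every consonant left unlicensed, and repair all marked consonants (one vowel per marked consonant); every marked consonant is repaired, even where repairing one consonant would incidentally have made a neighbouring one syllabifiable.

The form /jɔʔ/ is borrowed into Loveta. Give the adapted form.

gɔzu

Substitution: /j/ → /g/, /ʔ/ → /z/, giving /gɔz/.
Under (C)(C)V, the unsyllabifiable consonants are /z/ (no codas are permitted; onsets may contain at most 2 consonants).
Each unlicensed consonant becomes the onset of a new syllable: /z/ → /zu/.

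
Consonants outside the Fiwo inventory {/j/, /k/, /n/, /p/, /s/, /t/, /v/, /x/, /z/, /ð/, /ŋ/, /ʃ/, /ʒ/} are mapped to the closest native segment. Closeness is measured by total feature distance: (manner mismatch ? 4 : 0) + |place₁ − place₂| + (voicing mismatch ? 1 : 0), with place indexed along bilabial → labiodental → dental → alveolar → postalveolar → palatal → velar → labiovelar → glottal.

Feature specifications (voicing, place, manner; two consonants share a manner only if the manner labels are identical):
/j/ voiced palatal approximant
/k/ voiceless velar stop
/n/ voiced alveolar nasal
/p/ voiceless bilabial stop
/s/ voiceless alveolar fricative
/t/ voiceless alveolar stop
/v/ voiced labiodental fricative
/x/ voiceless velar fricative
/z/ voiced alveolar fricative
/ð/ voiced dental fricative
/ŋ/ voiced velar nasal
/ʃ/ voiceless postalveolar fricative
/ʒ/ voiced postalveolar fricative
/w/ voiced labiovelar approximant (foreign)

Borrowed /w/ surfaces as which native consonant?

j

/j/ is closest: same manner (approximant), place distance 2 (labiovelar→palatal), same voicing; total 2. Next closest is /ŋ/ at distance 5.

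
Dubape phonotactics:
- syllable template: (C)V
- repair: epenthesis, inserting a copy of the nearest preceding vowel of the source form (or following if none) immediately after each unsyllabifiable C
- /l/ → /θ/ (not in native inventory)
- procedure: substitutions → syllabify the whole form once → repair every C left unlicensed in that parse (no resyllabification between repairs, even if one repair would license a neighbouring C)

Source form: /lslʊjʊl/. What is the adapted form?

Substitution: /l/ → /θ/, giving /θsθʊjʊθ/.
The consonants /θ/, /s/, /θ/ cannot be parsed into a legal (C)V syllable (no codas are permitted; onsets are limited to one consonant).
Epenthesis after each stranded consonant: /θ/ → /θʊ/, /s/ → /sʊ/, /θ/ → /θʊ/.

θʊsʊθʊjʊθʊ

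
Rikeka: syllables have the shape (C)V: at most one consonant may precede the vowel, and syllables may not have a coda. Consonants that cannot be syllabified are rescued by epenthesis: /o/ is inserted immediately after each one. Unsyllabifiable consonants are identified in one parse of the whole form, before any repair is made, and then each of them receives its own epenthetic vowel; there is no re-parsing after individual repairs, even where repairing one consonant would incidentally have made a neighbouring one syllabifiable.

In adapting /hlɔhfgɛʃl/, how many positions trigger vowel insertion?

5

The unsyllabifiable consonants are /h/, /h/, /f/, /ʃ/, /l/; each receives one epenthetic vowel.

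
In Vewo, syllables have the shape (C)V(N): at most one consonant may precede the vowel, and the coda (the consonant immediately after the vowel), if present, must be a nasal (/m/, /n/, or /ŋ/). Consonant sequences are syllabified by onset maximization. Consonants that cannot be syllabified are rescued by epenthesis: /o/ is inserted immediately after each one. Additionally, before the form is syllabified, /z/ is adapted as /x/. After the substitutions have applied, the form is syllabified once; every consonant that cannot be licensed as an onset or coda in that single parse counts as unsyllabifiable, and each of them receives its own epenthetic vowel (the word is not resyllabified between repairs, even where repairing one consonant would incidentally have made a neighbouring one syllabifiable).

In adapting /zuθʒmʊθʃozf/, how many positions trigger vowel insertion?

After substitution the input is /xuθʒmʊθʃoxf/.
The unsyllabifiable consonants are /θ/, /ʒ/, /θ/, /x/, /f/; each receives one epenthetic vowel.

5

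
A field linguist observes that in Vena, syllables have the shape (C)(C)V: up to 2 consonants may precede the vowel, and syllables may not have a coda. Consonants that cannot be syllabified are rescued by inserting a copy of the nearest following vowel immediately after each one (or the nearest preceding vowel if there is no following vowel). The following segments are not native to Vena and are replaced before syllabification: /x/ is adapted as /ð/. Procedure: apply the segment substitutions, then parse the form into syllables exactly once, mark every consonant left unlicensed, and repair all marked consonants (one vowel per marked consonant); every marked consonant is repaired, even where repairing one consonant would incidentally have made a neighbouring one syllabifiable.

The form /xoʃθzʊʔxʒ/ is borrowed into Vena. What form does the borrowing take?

Substitution: /x/ → /ð/, giving /ðoʃθzʊʔðʒ/.
Under (C)(C)V, the unsyllabifiable consonants are /ʃ/, /ʔ/, /ð/, /ʒ/ (no codas are permitted; onsets may contain at most 2 consonants).
Epenthesis after each stranded consonant: /ʃ/ → /ʃʊ/, /ʔ/ → /ʔʊ/, /ð/ → /ðʊ/, /ʒ/ → /ʒʊ/.

ðoʃʊθzʊʔʊðʊʒʊ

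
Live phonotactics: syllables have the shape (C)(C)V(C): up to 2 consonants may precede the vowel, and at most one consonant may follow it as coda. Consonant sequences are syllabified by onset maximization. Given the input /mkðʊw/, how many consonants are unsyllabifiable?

1

Syllabifying with onset maximization leaves /m/ stranded (at most one coda consonant is licensed; onsets may contain at most 2 consonants).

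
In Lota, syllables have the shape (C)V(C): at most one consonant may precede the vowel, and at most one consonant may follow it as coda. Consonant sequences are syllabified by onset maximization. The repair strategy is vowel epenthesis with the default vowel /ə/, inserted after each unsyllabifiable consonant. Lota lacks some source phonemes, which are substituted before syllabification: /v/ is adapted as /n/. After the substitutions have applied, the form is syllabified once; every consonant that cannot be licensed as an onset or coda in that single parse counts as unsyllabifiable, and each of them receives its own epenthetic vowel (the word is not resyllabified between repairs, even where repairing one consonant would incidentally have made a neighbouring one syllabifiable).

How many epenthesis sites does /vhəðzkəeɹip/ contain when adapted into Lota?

2

After substitution the input is /nhəðzkəeɹip/.
The unsyllabifiable consonants are /n/, /z/; each receives one epenthetic vowel.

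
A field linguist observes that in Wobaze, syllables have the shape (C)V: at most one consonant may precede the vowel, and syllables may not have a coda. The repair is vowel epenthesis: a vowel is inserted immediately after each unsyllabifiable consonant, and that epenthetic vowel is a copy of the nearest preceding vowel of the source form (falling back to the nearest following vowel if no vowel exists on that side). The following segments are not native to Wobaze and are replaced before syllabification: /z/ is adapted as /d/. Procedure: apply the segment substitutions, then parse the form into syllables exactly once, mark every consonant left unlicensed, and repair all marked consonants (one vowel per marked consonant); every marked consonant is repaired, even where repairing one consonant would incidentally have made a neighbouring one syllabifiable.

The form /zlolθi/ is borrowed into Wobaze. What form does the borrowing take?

Substitution: /z/ → /d/, giving /dlolθi/.
The consonants /d/, /l/ cannot be parsed into a legal (C)V syllable (no codas are permitted; onsets are limited to one consonant).
Epenthesis after each stranded consonant: /d/ → /do/, /l/ → /lo/.

dololoθi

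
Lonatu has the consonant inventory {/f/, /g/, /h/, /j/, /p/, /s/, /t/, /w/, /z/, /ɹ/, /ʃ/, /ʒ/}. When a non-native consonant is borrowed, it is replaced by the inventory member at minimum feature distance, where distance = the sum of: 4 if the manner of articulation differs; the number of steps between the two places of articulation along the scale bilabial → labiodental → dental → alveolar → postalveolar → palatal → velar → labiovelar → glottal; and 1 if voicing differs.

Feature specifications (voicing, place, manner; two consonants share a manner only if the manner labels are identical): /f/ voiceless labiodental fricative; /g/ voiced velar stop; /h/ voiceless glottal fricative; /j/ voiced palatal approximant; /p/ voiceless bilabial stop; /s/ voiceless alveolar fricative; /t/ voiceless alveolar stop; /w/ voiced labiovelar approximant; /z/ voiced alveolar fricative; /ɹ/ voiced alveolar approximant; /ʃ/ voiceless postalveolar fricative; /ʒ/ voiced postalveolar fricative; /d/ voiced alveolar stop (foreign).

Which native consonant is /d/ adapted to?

t

/t/ is closest: same manner (stop), place distance 0 (alveolar→alveolar), voicing differs (+1); total 1. Next closest is /g/ at distance 3.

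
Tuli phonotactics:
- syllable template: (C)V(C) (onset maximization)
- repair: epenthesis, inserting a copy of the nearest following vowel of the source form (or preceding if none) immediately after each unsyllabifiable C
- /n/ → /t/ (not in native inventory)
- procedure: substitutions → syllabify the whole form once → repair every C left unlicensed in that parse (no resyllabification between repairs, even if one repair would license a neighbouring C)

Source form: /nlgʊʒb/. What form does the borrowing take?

tʊlʊgʊʒbʊ

Substitution: /n/ → /t/, giving /tlgʊʒb/.
The consonants /t/, /l/, /b/ cannot be parsed into a legal (C)V(C) syllable (at most one coda consonant is licensed; onsets are limited to one consonant).
Each unlicensed consonant becomes the onset of a new syllable: /t/ → /tʊ/, /l/ → /lʊ/, /b/ → /bʊ/.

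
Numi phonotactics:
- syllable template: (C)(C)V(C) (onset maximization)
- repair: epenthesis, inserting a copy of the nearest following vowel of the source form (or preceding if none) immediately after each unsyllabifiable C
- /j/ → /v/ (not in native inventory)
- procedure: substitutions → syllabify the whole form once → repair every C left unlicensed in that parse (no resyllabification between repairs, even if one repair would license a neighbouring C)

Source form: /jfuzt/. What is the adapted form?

vfuztu

Substitution: /j/ → /v/, giving /vfuzt/.
The consonants /t/ cannot be parsed into a legal (C)(C)V(C) syllable (at most one coda consonant is licensed; onsets may contain at most 2 consonants).
Each unlicensed consonant becomes the onset of a new syllable: /t/ → /tu/.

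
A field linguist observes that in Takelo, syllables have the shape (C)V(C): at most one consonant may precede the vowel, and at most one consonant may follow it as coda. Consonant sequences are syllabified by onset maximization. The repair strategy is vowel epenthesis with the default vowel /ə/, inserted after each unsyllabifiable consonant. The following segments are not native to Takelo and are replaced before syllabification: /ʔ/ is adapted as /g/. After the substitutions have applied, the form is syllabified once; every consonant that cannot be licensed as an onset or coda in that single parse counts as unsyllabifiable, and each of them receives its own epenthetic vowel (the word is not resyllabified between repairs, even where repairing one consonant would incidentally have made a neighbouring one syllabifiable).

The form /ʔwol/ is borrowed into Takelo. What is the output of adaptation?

gəwol

Substitution: /ʔ/ → /g/, giving /gwol/.
The consonants /g/ cannot be parsed into a legal (C)V(C) syllable (at most one coda consonant is licensed; onsets are limited to one consonant).
Inserting the epenthetic vowel yields /g/ → /gə/.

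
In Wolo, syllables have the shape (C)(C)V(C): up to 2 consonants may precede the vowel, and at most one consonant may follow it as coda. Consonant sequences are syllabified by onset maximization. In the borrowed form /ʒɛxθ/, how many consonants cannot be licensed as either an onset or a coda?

1

The consonants /θ/ cannot be parsed into a legal (C)(C)V(C) syllable (at most one coda consonant is licensed; onsets may contain at most 2 consonants).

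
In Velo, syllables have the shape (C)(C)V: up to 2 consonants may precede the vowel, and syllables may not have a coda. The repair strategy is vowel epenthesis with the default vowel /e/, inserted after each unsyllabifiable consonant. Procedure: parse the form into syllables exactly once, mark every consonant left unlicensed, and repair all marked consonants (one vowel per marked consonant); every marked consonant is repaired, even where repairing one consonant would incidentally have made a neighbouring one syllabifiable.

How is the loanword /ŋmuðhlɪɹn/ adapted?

The consonants /ð/, /ɹ/, /n/ cannot be parsed into a legal (C)(C)V syllable (no codas are permitted; onsets may contain at most 2 consonants).
Inserting the epenthetic vowel yields /ð/ → /ðe/, /ɹ/ → /ɹe/, /n/ → /ne/.

ŋmuðehlɪɹene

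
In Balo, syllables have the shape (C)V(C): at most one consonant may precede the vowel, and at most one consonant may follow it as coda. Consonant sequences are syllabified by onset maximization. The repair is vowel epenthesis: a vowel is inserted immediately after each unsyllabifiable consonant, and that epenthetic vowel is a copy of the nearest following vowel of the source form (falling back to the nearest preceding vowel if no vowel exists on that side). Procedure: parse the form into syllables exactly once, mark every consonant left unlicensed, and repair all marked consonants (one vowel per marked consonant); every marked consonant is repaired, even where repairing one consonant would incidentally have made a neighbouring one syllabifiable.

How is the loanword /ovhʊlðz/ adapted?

ovhʊlðʊzʊ

Syllabifying with onset maximization leaves /ð/, /z/ stranded (at most one coda consonant is licensed; onsets are limited to one consonant).
Epenthesis after each stranded consonant: /ð/ → /ðʊ/, /z/ → /zʊ/.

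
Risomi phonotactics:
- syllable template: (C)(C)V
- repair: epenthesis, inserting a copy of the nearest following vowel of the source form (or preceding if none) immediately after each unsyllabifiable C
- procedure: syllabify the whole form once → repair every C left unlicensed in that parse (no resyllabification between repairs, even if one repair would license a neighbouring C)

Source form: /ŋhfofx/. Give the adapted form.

ŋohfofoxo

The consonants /ŋ/, /f/, /x/ cannot be parsed into a legal (C)(C)V syllable (no codas are permitted; onsets may contain at most 2 consonants).
Epenthesis after each stranded consonant: /ŋ/ → /ŋo/, /f/ → /fo/, /x/ → /xo/.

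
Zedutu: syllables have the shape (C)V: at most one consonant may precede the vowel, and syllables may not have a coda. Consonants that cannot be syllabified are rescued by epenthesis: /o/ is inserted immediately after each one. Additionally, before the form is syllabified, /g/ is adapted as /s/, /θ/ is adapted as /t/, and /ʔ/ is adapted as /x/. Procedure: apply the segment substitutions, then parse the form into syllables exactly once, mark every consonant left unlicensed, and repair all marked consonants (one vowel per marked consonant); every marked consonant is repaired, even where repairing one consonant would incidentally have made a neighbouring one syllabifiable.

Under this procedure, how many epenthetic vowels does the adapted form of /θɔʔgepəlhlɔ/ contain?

3

After substitution the input is /tɔxsepəlhlɔ/.
The unsyllabifiable consonants are /x/, /l/, /h/; each receives one epenthetic vowel.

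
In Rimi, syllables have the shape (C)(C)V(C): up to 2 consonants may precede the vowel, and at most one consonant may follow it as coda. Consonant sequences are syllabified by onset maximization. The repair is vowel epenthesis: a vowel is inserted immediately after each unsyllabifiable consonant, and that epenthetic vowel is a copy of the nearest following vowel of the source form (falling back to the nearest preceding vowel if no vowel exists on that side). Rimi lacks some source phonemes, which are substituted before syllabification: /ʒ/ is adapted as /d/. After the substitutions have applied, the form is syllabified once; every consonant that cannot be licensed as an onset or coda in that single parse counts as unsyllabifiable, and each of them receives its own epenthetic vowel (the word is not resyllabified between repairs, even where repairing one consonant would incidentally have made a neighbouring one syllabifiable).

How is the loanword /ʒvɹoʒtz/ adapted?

dovɹodtozo

Substitution: /ʒ/ → /d/, giving /dvɹodtz/.
Under (C)(C)V(C), the unsyllabifiable consonants are /d/, /t/, /z/ (at most one coda consonant is licensed; onsets may contain at most 2 consonants).
Inserting the epenthetic vowel yields /d/ → /do/, /t/ → /to/, /z/ → /zo/.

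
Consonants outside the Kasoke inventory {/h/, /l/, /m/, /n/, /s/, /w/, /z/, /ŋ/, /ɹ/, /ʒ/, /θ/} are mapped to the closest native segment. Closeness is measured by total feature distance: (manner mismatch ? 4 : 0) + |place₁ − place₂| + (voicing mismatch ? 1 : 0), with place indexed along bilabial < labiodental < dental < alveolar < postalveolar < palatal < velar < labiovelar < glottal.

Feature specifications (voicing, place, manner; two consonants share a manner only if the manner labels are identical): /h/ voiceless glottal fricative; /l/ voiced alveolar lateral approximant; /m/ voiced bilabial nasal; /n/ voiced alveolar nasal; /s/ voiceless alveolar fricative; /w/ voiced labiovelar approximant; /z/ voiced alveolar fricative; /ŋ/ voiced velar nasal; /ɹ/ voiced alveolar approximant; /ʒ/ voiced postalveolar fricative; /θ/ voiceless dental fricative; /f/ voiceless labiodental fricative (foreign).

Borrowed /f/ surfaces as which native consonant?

/θ/ is closest: same manner (fricative), place distance 1 (labiodental→dental), same voicing; total 1. Next closest is /s/ at distance 2.

θ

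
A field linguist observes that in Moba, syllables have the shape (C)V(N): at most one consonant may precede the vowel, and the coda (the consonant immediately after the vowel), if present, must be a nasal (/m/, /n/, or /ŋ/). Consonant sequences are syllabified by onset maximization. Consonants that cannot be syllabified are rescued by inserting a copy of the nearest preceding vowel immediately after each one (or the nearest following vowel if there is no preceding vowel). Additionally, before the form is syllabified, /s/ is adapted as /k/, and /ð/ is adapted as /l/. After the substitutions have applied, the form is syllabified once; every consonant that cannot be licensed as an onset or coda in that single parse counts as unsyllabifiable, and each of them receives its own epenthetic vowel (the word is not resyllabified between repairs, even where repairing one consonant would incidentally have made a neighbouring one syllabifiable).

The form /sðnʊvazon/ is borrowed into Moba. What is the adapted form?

kʊlʊnʊvazon

Substitution: /s/ → /k/, /ð/ → /l/, giving /klnʊvazon/.
Syllabifying with onset maximization leaves /k/, /l/ stranded (only a nasal (/m/, /n/, or /ŋ/) is licensed in coda position; onsets are limited to one consonant).
Epenthesis after each stranded consonant: /k/ → /kʊ/, /l/ → /lʊ/.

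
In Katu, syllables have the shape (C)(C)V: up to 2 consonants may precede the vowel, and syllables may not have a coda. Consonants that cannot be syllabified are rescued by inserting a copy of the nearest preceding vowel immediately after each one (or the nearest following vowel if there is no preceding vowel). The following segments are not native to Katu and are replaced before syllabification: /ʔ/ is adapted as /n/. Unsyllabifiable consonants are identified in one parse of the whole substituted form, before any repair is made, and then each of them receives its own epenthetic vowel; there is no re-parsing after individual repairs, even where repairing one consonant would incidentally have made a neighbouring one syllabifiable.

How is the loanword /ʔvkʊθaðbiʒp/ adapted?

nʊvkʊθaðbiʒipi

Substitution: /ʔ/ → /n/, giving /nvkʊθaðbiʒp/.
Syllabifying with onset maximization leaves /n/, /ʒ/, /p/ stranded (no codas are permitted; onsets may contain at most 2 consonants).
Inserting the epenthetic vowel yields /n/ → /nʊ/, /ʒ/ → /ʒi/, /p/ → /pi/.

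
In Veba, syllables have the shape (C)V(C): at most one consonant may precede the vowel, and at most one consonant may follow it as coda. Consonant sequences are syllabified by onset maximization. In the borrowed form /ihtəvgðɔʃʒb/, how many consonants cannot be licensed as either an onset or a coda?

3

Under (C)V(C), the unsyllabifiable consonants are /g/, /ʒ/, /b/ (at most one coda consonant is licensed; onsets are limited to one consonant).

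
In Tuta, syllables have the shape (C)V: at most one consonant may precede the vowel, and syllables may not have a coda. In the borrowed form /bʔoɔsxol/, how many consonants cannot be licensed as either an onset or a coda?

Syllabifying with onset maximization leaves /b/, /s/, /l/ stranded (no codas are permitted; onsets are limited to one consonant).

3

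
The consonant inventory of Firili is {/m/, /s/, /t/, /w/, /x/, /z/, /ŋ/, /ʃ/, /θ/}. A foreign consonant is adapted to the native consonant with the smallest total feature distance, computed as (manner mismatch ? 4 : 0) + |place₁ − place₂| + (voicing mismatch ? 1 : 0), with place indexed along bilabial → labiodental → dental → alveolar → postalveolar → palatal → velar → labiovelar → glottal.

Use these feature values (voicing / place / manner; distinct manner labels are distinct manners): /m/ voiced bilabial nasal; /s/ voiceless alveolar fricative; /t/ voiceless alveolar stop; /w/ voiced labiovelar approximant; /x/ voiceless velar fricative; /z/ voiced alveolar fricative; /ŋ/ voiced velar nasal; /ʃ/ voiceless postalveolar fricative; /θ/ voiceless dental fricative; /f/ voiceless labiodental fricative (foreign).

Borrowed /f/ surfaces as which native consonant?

/θ/ is closest: same manner (fricative), place distance 1 (labiodental→dental), same voicing; total 1. Next closest is /s/ at distance 2.

θ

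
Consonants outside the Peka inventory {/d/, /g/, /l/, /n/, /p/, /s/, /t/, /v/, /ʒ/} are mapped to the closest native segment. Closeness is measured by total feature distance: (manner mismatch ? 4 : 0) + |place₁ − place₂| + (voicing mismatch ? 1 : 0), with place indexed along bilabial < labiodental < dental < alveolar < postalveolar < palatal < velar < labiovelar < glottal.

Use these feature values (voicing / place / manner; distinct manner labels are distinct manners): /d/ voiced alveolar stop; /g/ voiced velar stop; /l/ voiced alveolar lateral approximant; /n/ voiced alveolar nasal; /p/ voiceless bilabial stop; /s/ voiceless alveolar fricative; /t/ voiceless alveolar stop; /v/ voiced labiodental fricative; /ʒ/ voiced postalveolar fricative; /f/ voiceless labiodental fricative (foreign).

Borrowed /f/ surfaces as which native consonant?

v

/v/ is closest: same manner (fricative), place distance 0 (labiodental→labiodental), voicing differs (+1); total 1. Next closest is /s/ at distance 2.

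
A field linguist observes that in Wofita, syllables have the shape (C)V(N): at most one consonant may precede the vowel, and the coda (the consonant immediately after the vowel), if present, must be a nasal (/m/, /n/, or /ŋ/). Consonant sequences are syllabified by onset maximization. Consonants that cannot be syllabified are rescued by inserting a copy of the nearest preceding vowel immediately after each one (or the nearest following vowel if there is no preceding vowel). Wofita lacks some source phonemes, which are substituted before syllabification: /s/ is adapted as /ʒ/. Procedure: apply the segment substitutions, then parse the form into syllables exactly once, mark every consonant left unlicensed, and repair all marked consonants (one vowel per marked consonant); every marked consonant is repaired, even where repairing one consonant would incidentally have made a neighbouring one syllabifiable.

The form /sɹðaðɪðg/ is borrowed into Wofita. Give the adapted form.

Substitution: /s/ → /ʒ/, giving /ʒɹðaðɪðg/.
The consonants /ʒ/, /ɹ/, /ð/, /g/ cannot be parsed into a legal (C)V(N) syllable (only a nasal (/m/, /n/, or /ŋ/) is licensed in coda position; onsets are limited to one consonant).
Inserting the epenthetic vowel yields /ʒ/ → /ʒa/, /ɹ/ → /ɹa/, /ð/ → /ðɪ/, /g/ → /gɪ/.

ʒaɹaðaðɪðɪgɪ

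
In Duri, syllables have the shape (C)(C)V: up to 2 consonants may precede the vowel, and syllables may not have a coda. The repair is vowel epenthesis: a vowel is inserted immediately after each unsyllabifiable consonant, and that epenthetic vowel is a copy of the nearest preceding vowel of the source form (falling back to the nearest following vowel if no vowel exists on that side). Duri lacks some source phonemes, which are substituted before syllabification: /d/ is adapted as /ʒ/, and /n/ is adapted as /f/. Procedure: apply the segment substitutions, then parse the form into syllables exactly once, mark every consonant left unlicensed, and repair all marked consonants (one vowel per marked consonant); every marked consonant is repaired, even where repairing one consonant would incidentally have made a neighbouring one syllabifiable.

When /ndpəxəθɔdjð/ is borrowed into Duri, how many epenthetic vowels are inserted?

After substitution the input is /fʒpəxəθɔʒjð/.
The unsyllabifiable consonants are /f/, /ʒ/, /j/, /ð/; each receives one epenthetic vowel.

4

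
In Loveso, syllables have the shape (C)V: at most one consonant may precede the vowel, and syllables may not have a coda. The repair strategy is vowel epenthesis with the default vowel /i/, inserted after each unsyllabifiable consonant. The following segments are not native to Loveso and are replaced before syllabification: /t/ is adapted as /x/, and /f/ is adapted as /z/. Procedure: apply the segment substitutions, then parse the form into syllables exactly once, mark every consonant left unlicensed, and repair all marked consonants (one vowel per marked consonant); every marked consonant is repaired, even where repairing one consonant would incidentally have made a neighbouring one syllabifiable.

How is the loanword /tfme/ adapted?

Substitution: /t/ → /x/, /f/ → /z/, giving /xzme/.
The consonants /x/, /z/ cannot be parsed into a legal (C)V syllable (no codas are permitted; onsets are limited to one consonant).
Epenthesis after each stranded consonant: /x/ → /xi/, /z/ → /zi/.

xizime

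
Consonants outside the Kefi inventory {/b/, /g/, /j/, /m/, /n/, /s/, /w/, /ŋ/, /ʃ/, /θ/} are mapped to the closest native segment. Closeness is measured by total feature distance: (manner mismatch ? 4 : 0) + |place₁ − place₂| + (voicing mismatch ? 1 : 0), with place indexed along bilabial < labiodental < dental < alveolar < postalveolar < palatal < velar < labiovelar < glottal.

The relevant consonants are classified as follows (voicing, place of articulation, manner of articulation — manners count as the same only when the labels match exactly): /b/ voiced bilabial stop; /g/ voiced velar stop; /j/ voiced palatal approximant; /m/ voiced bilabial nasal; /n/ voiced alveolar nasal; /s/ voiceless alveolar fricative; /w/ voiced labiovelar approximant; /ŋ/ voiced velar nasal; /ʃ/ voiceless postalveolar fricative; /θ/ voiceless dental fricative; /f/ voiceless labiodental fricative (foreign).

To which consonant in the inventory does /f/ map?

/θ/ is closest: same manner (fricative), place distance 1 (labiodental→dental), same voicing; total 1. Next closest is /s/ at distance 2.

θ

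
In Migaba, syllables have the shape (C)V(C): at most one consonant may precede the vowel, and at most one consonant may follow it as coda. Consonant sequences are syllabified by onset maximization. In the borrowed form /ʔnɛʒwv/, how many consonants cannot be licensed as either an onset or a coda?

3

Syllabifying with onset maximization leaves /ʔ/, /w/, /v/ stranded (at most one coda consonant is licensed; onsets are limited to one consonant).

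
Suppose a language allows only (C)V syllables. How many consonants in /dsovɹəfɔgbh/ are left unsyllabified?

5

Syllabifying with onset maximization leaves /d/, /v/, /g/, /b/, /h/ stranded (no codas are permitted; onsets are limited to one consonant).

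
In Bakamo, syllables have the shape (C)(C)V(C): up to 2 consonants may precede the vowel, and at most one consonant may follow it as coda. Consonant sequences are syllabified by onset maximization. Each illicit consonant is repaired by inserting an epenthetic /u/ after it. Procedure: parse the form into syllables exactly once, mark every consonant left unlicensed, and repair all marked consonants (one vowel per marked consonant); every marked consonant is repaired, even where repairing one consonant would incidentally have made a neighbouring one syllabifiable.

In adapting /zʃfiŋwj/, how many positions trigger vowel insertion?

3

The unsyllabifiable consonants are /z/, /w/, /j/; each receives one epenthetic vowel.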